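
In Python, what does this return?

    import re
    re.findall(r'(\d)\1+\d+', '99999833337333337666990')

['9']

The backreference `\1` re-matches whatever the first group consumed, character for character.
Scanning left to right: at [0:23] match '99999833337333337666990', group 1 = '9'.
With a single group, `findall` returns only what that group captured — 1 item.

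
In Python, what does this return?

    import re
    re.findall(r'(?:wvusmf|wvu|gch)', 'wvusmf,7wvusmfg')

['wvusmf', 'wvusmf']

Branches in `(...|...)` are attempted left-to-right; the first branch that allows the whole pattern to succeed is taken.
Walking the string: at [0:6] → 'wvusmf'; at [8:14] → 'wvusmf'.
`findall` yields the raw match text (2 of them) because the pattern has no groups.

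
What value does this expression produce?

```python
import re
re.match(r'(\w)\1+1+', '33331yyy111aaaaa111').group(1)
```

'3'

The match spans [0:5] → '33331'.
Captured: group 1 = '3'.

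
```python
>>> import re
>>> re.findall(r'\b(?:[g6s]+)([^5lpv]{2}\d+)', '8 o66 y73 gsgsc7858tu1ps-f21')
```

['c7858']

The pattern matches a word boundary (`\b`, zero-width); then one or more of one of [g6s] (non-capturing group); then exactly 2 of any character except [5lpv], then one or more of a digit (captured).
`findall` collects group 1 from the one match (1 total).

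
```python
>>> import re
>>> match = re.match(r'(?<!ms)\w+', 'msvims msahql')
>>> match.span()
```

(0, 6)

With `match`, the pattern is implicitly anchored at the beginning.
The match spans [0:6] → 'msvims'.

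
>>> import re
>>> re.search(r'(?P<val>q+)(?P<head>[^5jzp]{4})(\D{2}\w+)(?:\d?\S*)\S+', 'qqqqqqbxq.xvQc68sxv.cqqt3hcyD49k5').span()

(0, 33)

This matches one or more of a literal 'q' (captured as 'val'); then exactly 4 of any character except [5jzp] (captured as 'head'); then exactly 2 of a non-digit, then one or more of a word character (captured); then optionally a digit, then zero or more of a non-whitespace character (non-capturing group); then one or more of a non-whitespace character.
Unlike `match`, `search` isn't anchored — it looks for the pattern anywhere in the string.
The match spans [0:33] → 'qqqqqqbxq.xvQc68sxv.cqqt3hcyD49k5'.
Captured: group 1 = 'qqqqqq', group 2 = 'bxq.', group 3 = 'xvQc68sxv'.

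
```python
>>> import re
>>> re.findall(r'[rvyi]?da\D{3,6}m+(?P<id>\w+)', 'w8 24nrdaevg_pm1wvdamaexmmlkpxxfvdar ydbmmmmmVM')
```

The pattern matches optionally one of [rvyi], then the literal 'da', then 3 to 6 of a non-digit; then one or more of a literal 'm'; then one or more of a word character (captured as 'id').
Matches: at [6:36] match 'rdaevg_pm1wvdamaexmmlkpxxfvdar', group 1 = '1wvdamaexmmlkpxxfvdar'.
With a single group, `findall` returns only what that group captured — 1 item.

['1wvdamaexmmlkpxxfvdar']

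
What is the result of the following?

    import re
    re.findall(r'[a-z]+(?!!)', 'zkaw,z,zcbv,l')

['zkaw', 'z', 'zcbv', 'l']

Because the assertion is negative and zero-width, positions next to the forbidden text are skipped.
With no groups in the pattern, `findall` gives back each whole match — 4 here.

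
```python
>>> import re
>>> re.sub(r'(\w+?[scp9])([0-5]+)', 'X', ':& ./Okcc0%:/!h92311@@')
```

Pattern: one or more of a word character (lazy), then one of [scp9] (captured); then one or more of a character in [0-5] (captured).
`sub` substitutes 'X' at each match site.

':& ./X%:/!X@@'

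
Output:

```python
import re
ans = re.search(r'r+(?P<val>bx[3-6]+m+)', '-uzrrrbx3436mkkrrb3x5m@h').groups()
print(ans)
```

This matches one or more of a literal 'r'; then the literal 'bx', then one or more of a character in [3-6], then one or more of the literal 'm' (captured as 'val').
Unlike `match`, `search` isn't anchored — it looks for the pattern anywhere in the string.
The match spans [3:13] → 'rrrbx3436m'.
Captured: group 1 = 'bx3436m'.

('bx3436m',)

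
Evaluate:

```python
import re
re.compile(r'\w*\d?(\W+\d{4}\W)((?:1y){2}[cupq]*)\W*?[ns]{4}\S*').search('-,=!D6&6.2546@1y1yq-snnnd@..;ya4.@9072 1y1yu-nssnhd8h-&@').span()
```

(7, 38)

The pattern matches zero or more of a word character; then optionally a digit; then one or more of a non-word character, then exactly 4 of a digit, then a non-word character (captured); then the literal '1y' repeated 2 times, then zero or more of one of [cupq] (captured); then zero or more of a non-word character (lazy), then exactly 4 of one of [ns], then zero or more of a non-whitespace character.
The match spans [7:38] → '6.2546@1y1yq-snnnd@..;ya4.@9072'.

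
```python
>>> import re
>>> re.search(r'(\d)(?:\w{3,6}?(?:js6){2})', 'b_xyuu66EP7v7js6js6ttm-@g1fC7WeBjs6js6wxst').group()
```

The match spans [6:19] → '66EP7v7js6js6'.

'66EP7v7js6js6'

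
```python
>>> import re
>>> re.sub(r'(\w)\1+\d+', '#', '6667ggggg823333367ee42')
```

`\1` is not a pattern — it's the concrete string captured by group 1, re-applied verbatim.
Matches: at [0:4] → '6667'; at [4:18] → 'ggggg823333367'; at [18:22] → 'ee42'.
Each match is replaced by '#'.

'###'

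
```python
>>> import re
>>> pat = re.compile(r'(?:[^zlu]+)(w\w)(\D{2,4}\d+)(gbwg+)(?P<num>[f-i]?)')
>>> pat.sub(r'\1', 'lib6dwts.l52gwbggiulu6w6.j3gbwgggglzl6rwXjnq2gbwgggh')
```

This matches one or more of any character except [zlu] (non-capturing group); then a literal 'w', then a word character (captured); then 2 to 4 of a non-digit, then one or more of a digit (captured); then a literal 'g', then the literal 'bw', then one or more of the literal 'g' (captured); then optionally a character in [f-i] (captured as 'num').
Matches: at [21:34] → '6w6.j3gbwgggg'; at [37:52] → '6rwXjnq2gbwgggh'.
Each match is replaced using the text its own group 1 captured.

'lib6dwts.l52gwbggiuluw6lzlwX'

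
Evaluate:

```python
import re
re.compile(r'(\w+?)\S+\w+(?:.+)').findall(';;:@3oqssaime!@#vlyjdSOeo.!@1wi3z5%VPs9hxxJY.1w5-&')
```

['3']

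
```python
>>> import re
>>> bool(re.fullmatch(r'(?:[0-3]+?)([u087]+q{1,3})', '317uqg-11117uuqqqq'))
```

False

`re.fullmatch` requires the pattern to consume the entire string.
Here the string isn't matched end-to-end, so the call returns None, and `bool(None)` is False.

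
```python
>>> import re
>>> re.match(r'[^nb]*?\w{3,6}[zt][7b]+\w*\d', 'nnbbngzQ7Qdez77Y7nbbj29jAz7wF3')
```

None

`re.match` won't scan ahead — the pattern has to work from the very first character.
Here the string doesn't start with a match, so the call returns None.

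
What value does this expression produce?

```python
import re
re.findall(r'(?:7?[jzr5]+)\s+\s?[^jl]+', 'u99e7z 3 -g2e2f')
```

['7z 3 -g2e2f']

No capturing groups, so `findall` returns the 1 full match string.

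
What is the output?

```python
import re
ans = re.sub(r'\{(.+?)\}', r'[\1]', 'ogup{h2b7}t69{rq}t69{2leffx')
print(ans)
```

`\1` in the replacement pulls in group 1's text for each match.

ogup[h2b7]t69[rq]t69{2leffx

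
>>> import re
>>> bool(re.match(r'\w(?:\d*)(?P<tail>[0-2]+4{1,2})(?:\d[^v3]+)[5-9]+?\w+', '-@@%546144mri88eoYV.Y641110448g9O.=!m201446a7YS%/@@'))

False

Pattern: a word character; then zero or more of a digit (non-capturing group); then one or more of a character in [0-2], then 1 to 2 of a literal '4' (captured as 'tail'); then a digit, then one or more of any character except [v3] (non-capturing group); then one or more of a character in [5-9] (lazy); then one or more of a word character.
`re.match` only tries the pattern at the start of the string.
Here the string doesn't start with a match, so the call returns None, and `bool(None)` is False.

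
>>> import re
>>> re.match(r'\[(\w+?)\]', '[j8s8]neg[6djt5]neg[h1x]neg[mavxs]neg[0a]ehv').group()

`re.match` won't scan ahead — the pattern has to work from the very first character.
The match spans [0:6] → '[j8s8]'.

'[j8s8]'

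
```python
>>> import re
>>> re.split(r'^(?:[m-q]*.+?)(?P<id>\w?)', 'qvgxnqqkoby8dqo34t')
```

This matches anchored at the start of the string; then zero or more of a character in [m-q], then one or more of any character (lazy) (non-capturing group); then optionally a word character (captured as 'id').
The `?` after the quantifier makes it lazy — it takes as little as possible before letting the rest of the pattern try.
Matches to split on: at [0:3] → 'qvg'.
With a capturing group present, the delimiter's captured portion is kept in the result list.

['', 'g', 'xnqqkoby8dqo34t']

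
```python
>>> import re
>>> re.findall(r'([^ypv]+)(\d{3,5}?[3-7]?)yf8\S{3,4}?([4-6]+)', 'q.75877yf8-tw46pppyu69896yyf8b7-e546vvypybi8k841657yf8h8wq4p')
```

The pattern matches one or more of any character except [ypv] (captured); then 3 to 5 of a digit (lazy), then optionally a character in [3-7] (captured); then the literal 'yf8', then 3 to 4 of a non-whitespace character (lazy); then one or more of a character in [4-6] (captured).
A non-greedy quantifier consumes as few characters as it can — just enough that the remainder of the pattern still matches from where it stops; whatever follows it matches normally.
Matches: at [0:15] match 'q.75877yf8-tw46', groups = ('q.75', '877', '46'); at [41:59] match 'bi8k841657yf8h8wq4', groups = ('bi8k841', '657', '4').
With 3 capturing groups, `findall` returns a 3-tuple per match.

[('q.75', '877', '46'), ('bi8k841', '657', '4')]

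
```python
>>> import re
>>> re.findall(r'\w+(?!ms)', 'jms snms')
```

Because the assertion is negative and zero-width, positions next to the forbidden text are skipped.
Walking the string: at [0:3] → 'jms'; at [4:8] → 'snms'.
`findall` yields the raw match text (2 of them) because the pattern has no groups.

['jms', 'snms']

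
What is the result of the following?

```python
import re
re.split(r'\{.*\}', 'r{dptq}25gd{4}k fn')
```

['r', 'k fn']

Splitting on the pattern gives 2 pieces.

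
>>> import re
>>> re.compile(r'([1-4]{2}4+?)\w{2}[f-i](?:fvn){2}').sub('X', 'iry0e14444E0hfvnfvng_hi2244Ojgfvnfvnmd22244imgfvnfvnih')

Pattern: exactly 2 of a character in [1-4], then one or more of a literal '4' (lazy) (captured); then exactly 2 of a word character, then a character in [f-i], then the literal 'fvn' repeated 2 times.
Each match is replaced by 'X'.

'iry0eXg_hiXmd2Xih'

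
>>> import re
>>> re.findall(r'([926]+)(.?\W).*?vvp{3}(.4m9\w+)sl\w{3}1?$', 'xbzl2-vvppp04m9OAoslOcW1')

[('2', '-', '04m9OAo')]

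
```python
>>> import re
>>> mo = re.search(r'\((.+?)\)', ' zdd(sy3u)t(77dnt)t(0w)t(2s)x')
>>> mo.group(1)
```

'sy3u'

The match spans [4:10] → '(sy3u)'.
Captured: group 1 = 'sy3u'.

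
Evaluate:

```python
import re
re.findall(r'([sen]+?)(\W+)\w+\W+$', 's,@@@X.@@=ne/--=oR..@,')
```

[('ne', '/--=')]

The pattern matches one or more of one of [sen] (lazy) (captured); then one or more of a non-word character (captured); then one or more of a word character; then one or more of a non-word character; then anchored at the end.
Walking the string: at [10:22] match 'ne/--=oR..@,', groups = ('ne', '/--=').
2 groups means the one result is a tuple of 2 captured strings — 1 here.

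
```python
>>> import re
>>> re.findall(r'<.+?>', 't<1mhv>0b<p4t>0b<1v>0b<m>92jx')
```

['<1mhv>', '<p4t>', '<1v>', '<m>']

The `?` after the quantifier makes it lazy — it takes as little as possible before letting the rest of the pattern try.
Since nothing is captured, `findall` lists the 4 matched substrings directly.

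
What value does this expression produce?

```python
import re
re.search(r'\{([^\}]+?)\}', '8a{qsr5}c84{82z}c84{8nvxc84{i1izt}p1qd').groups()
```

('qsr5',)

`re.search` scans for the first position where the pattern succeeds.
The match spans [2:8] → '{qsr5}'.
Captured: group 1 = 'qsr5'.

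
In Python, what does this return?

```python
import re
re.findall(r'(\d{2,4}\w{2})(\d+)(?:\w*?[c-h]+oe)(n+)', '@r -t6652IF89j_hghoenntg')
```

[('6652IF', '89', 'nn')]

Multiple groups make `findall` return tuples — one 3-tuple for the one match.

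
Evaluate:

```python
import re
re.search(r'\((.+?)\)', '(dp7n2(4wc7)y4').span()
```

`re.search` scans for the first position where the pattern succeeds.
The match spans [0:12] → '(dp7n2(4wc7)'.
Captured: group 1 = 'dp7n2(4wc7'.

(0, 12)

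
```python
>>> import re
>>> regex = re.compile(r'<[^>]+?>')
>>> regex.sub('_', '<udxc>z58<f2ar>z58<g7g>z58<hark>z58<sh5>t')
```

Every occurrence is swapped for '_'.

'_z58_z58_z58_z58_t'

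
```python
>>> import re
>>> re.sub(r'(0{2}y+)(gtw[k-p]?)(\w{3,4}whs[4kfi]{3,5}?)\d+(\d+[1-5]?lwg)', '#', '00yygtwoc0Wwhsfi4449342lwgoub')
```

Pattern: exactly 2 of a literal '0', then one or more of a literal 'y' (captured); then the literal 'gtw', then optionally a character in [k-p] (captured); then 3 to 4 of a word character, then the literal 'whs', then 3 to 5 of one of [4kfi] (lazy) (captured); then one or more of a digit; then one or more of a digit, then optionally a character in [1-5], then the literal 'lwg' (captured).
Matches: at [0:26] → '00yygtwoc0Wwhsfi4449342lwg'.
Every occurrence is swapped for '#'.

'#oub'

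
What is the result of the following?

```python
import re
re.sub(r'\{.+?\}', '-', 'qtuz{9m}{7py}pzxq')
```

'qtuz--pzxq'

Because the quantifier is non-greedy, it stops expanding at the earliest point where the rest of the pattern can succeed.
Matches: at [4:8] → '{9m}'; at [8:13] → '{7py}'.
Each match is replaced by '-'.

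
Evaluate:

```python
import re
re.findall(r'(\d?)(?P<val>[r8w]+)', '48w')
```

[('4', '8w')]

Pattern: optionally a digit (captured); then one or more of one of [r8w] (captured as 'val').
Scanning left to right: at [0:3] match '48w', groups = ('4', '8w').
With 2 capturing groups, `findall` returns a 2-tuple per match.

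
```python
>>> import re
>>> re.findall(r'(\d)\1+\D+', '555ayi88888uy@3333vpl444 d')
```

['5', '8', '3', '4']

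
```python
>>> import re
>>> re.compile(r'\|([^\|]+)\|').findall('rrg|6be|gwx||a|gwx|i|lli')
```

`findall` collects group 1 from each match (3 total).

['6be', 'a', 'i']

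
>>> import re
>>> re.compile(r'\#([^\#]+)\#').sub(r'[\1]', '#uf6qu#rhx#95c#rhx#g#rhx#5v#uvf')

`\1` in the replacement pulls in group 1's text for each match.

'[uf6qu]rhx[95c]rhx[g]rhx[5v]uvf'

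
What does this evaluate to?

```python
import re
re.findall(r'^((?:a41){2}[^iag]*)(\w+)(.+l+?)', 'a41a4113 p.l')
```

[('a41a4113 ', 'p', '.l')]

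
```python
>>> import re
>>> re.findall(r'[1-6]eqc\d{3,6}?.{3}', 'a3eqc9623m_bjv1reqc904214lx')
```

['3eqc9623m_']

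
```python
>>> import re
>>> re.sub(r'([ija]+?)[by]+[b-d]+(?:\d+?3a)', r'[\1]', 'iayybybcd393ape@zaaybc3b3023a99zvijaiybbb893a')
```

'[ia]pe@zaaybc3b3023a99zv[ijai]'

`\1` in the replacement pulls in group 1's text for each match.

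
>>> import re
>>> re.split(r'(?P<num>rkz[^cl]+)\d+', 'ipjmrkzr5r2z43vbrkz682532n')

['ipjm', 'rkzr5r2z43vbrkz68253', 'n']

This matches the literal 'rkz', then one or more of any character except [cl] (captured as 'num'); then one or more of a digit.
Matches to split on: at [4:25] → 'rkzr5r2z43vbrkz682532'.
`re.split` interleaves the captured-group text with the surrounding fragments.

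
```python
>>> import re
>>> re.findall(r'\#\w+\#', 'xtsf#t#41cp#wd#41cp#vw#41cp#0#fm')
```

['#t#', '#wd#', '#vw#', '#0#']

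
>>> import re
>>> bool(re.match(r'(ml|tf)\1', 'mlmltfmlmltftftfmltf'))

A backreference is literal: `\1` must see the identical characters the first group matched.
`re.match` won't scan ahead — the pattern has to work from the very first character.
The match spans [0:4] → 'mlml'.
Captured: group 1 = 'ml'.

True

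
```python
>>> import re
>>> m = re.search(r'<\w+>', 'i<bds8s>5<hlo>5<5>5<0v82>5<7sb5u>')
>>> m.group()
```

The match spans [1:8] → '<bds8s>'.

'<bds8s>'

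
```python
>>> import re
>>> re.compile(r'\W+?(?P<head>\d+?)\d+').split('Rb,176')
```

Pattern: one or more of a non-word character (lazy); then one or more of a digit (lazy) (captured as 'head'); then one or more of a digit.
A `+?`/`*?`/`{m,n}?` starts at its minimum and grows only as far as needed for what follows to match.
Matches to split on: at [2:6] → ',176'.
Because the pattern has a capturing group, `split` also inserts each captured text between the pieces.

['Rb', '1', '']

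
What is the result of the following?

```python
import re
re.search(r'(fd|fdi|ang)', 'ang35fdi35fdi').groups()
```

`search` walks the string left to right and returns the first match it finds.
The match spans [0:3] → 'ang'.
Captured: group 1 = 'ang'.

('ang',)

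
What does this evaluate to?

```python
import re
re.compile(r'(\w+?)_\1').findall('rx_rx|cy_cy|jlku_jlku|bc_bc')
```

`\1` is not a pattern — it's the concrete string captured by group 1, re-applied verbatim.
Matches: at [0:5] match 'rx_rx', group 1 = 'rx'; at [6:11] match 'cy_cy', group 1 = 'cy'; at [12:21] match 'jlku_jlku', group 1 = 'jlku'; at [22:27] match 'bc_bc', group 1 = 'bc'.
`findall` collects group 1 from each match (4 total).

['rx', 'cy', 'jlku', 'bc']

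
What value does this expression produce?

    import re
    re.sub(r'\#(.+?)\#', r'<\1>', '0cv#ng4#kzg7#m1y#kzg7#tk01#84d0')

'0cv<ng4>kzg7<m1y>kzg7<tk01>84d0'

Matches: at [3:8] → '#ng4#'; at [12:17] → '#m1y#'; at [21:27] → '#tk01#'.
`\1` in the replacement pulls in group 1's text for each match.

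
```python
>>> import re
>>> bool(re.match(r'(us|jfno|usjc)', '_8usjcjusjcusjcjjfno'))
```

False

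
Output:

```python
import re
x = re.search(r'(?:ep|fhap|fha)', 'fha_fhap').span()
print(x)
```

(0, 3)

`re.search` scans for the first position where the pattern succeeds.
The match spans [0:3] → 'fha'.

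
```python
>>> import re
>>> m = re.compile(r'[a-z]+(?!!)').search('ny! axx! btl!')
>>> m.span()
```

(0, 1)

The negative lookahead/lookbehind blocks any match where the forbidden context is present.
`re.search` scans for the first position where the pattern succeeds.
The match spans [0:1] → 'n'.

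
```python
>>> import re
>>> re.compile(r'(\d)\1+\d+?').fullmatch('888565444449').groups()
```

('8',)

The match spans [0:12] → '888565444449'.
Captured: group 1 = '8'.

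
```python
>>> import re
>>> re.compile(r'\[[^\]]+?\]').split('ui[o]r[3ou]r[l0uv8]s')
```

Splitting on the pattern gives 4 pieces.

['ui', 'r', 'r', 's']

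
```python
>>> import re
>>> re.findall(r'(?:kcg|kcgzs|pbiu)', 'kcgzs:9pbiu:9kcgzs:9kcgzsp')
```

The regex engine tests alternatives in the order written; an earlier branch that matches wins even if a later one would match more.
With no groups in the pattern, `findall` gives back each whole match — 4 here.

['kcg', 'pbiu', 'kcg', 'kcg']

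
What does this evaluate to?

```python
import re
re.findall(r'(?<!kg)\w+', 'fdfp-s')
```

A negative assertion filters positions out without eating any characters.
No capturing groups, so `findall` returns the 2 full match strings.

['fdfp', 's']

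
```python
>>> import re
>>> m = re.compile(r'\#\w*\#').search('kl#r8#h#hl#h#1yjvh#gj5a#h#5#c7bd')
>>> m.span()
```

(2, 6)

`re.search` scans for the first position where the pattern succeeds.
The match spans [2:6] → '#r8#'.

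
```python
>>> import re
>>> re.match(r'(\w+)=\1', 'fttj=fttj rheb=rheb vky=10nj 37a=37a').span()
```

With `match`, the pattern is implicitly anchored at the beginning.
The match spans [0:9] → 'fttj=fttj'.

(0, 9)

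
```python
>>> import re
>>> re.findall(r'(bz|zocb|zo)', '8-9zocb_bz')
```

['zocb', 'bz']

Alternation tries branches left to right and keeps the first one that lets the overall match succeed at that position.
Scanning left to right: at [3:7] match 'zocb', group 1 = 'zocb'; at [8:10] match 'bz', group 1 = 'bz'.
`findall` collects group 1 from each match (2 total).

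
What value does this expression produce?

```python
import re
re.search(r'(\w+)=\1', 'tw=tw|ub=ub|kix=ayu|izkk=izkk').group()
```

'tw=tw'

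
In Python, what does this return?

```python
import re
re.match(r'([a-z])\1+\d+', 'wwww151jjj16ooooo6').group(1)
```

'w'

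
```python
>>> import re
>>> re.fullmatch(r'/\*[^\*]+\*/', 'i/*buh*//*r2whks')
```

`re.fullmatch` requires the pattern to consume the entire string.
Here the pattern can't cover the whole string, so the call returns None.

None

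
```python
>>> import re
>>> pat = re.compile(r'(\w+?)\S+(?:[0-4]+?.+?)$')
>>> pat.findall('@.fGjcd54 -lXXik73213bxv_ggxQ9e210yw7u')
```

Pattern: one or more of a word character (lazy) (captured); then one or more of a non-whitespace character; then one or more of a character in [0-4] (lazy), then one or more of any character (lazy) (non-capturing group); then anchored at the end.
A non-greedy quantifier consumes as few characters as it can — just enough that the remainder of the pattern still matches from where it stops; whatever follows it matches normally.
Matches: at [2:38] match 'fGjcd54 -lXXik73213bxv_ggxQ9e210yw7u', group 1 = 'f'.
One capturing group, so `findall` returns just the captured substring from the one match — 1 in all.

['f']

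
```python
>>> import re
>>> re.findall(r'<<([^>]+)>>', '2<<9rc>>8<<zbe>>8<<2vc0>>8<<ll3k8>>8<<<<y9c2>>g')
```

Walking the string: at [1:8] match '<<9rc>>', group 1 = '9rc'; at [9:16] match '<<zbe>>', group 1 = 'zbe'; at [17:25] match '<<2vc0>>', group 1 = '2vc0'; at [26:35] match '<<ll3k8>>', group 1 = 'll3k8'; at [36:46] match '<<<<y9c2>>', group 1 = '<<y9c2'.
`findall` collects group 1 from each match (5 total).

['9rc', 'zbe', '2vc0', 'll3k8', '<<y9c2']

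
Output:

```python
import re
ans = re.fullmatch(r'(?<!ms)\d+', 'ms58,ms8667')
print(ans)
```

None

`re.fullmatch` requires the pattern to consume the entire string.
Here the pattern can't cover the whole string, so the call returns None.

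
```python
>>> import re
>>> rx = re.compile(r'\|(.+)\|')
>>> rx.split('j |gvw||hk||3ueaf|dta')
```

['j ', 'gvw||hk||3ueaf', 'dta']

Matches to split on: at [2:18] → '|gvw||hk||3ueaf|'.
`re.split` interleaves the captured-group text with the surrounding fragments.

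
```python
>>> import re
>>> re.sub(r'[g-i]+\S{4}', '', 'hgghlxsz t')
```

The pattern matches one or more of a character in [g-i]; then exactly 4 of a non-whitespace character.
Each match is replaced by ''.

' t'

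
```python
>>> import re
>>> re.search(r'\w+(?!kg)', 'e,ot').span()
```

(0, 1)

`(?!…)`/`(?<!…)` only lets a position through if the neighbouring text does NOT match; no characters are consumed.
`search` walks the string left to right and returns the first match it finds.
The match spans [0:1] → 'e'.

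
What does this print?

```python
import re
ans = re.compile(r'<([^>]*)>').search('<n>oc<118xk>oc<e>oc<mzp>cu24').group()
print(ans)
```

<n>

`search` walks the string left to right and returns the first match it finds.
The match spans [0:3] → '<n>'.
Captured: group 1 = 'n'.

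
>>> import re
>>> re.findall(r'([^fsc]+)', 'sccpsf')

This matches one or more of any character except [fsc] (captured).
`findall` collects group 1 from the one match (1 total).

['p']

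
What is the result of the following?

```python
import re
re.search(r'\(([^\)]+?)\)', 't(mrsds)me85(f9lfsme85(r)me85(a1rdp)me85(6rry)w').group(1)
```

The match spans [1:8] → '(mrsds)'.
Captured: group 1 = 'mrsds'.

'mrsds'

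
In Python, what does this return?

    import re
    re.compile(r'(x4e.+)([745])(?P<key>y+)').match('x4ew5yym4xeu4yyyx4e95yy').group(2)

'5'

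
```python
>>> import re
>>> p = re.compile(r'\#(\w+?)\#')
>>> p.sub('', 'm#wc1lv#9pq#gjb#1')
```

'm9pq1'

Matches: at [1:8] → '#wc1lv#'; at [11:16] → '#gjb#'.
`sub` substitutes '' at each match site.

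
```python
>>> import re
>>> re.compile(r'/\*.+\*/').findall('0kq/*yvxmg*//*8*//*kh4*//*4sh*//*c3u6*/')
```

['/*yvxmg*//*8*//*kh4*//*4sh*//*c3u6*/']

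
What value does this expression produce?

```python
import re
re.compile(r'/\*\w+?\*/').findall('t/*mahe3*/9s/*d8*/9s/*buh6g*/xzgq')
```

['/*mahe3*/', '/*d8*/', '/*buh6g*/']

`findall` yields the raw match text (3 of them) because the pattern has no groups.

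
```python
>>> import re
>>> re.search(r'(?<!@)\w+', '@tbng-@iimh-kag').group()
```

'bng'

Because the assertion is negative and zero-width, positions next to the forbidden text are skipped.
The match spans [2:5] → 'bng'.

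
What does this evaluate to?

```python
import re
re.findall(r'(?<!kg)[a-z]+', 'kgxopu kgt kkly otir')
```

The negative lookahead/lookbehind blocks any match where the forbidden context is present.
Matches: at [0:6] → 'kgxopu'; at [7:10] → 'kgt'; at [11:15] → 'kkly'; at [16:20] → 'otir'.
With no groups in the pattern, `findall` gives back each whole match — 4 here.

['kgxopu', 'kgt', 'kkly', 'otir']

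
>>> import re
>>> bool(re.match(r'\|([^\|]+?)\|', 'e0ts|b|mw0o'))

False

`re.match` won't scan ahead — the pattern has to work from the very first character.
Here position 0 doesn't satisfy it, so the call returns None, and `bool(None)` is False.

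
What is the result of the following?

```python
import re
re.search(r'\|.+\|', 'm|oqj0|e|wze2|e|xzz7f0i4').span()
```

(1, 16)

Unlike `match`, `search` isn't anchored — it looks for the pattern anywhere in the string.
The match spans [1:16] → '|oqj0|e|wze2|e|'.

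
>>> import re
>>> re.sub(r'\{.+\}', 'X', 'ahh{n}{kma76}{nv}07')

`sub` substitutes 'X' at each match site.

'ahhX07'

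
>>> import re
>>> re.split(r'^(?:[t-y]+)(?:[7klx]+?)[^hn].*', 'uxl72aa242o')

The pattern matches anchored at the start of the string; then one or more of a character in [t-y] (non-capturing group); then one or more of one of [7klx] (lazy) (non-capturing group); then any character except [hn], then zero or more of any character.
Matches to split on: at [0:11] → 'uxl72aa242o'.
Splitting on the pattern gives 2 pieces.

['', '']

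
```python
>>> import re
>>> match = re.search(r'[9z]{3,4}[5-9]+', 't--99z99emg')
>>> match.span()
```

This matches 3 to 4 of one of [9z]; then one or more of a character in [5-9].
`re.search` tries every starting position until one works.
The match spans [3:8] → '99z99'.

(3, 8)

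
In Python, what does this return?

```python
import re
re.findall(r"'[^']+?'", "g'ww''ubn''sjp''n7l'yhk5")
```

["'ww'", "'ubn'", "'sjp'", "'n7l'"]

Scanning left to right: at [1:5] → "'ww'"; at [5:10] → "'ubn'"; at [10:15] → "'sjp'"; at [15:20] → "'n7l'".
`findall` yields the raw match text (4 of them) because the pattern has no groups.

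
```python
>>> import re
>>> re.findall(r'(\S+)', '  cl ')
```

['cl']

Pattern: one or more of a non-whitespace character (captured).
Matches: at [2:4] match 'cl', group 1 = 'cl'.
With a single group, `findall` returns only what that group captured — 1 item.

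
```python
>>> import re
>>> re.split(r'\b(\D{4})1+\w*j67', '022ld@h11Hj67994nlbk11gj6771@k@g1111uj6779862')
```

['022ld@h11Hj67994nlbk11gj6771', '@k@g', '79862']

Pattern: a word boundary (`\b`, zero-width); then exactly 4 of a non-digit (captured); then one or more of a literal '1', then zero or more of a word character, then the literal 'j67'.
Matches to split on: at [28:40] → '@k@g1111uj67'.
With a capturing group present, the delimiter's captured portion is kept in the result list.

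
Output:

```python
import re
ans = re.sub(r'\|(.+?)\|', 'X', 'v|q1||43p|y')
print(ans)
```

vXXy

Because the quantifier is non-greedy, it stops expanding at the earliest point where the rest of the pattern can succeed.
Every occurrence is swapped for 'X'.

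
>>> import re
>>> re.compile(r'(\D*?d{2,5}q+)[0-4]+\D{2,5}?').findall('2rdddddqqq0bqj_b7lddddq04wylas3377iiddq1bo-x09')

['rdddddqqq', 'lddddq', 'iiddq']

This matches zero or more of a non-digit (lazy), then 2 to 5 of the literal 'd', then one or more of the literal 'q' (captured); then one or more of a character in [0-4], then 2 to 5 of a non-digit (lazy).
Walking the string: at [1:13] match 'rdddddqqq0bq', group 1 = 'rdddddqqq'; at [17:27] match 'lddddq04wy', group 1 = 'lddddq'; at [34:42] match 'iiddq1bo', group 1 = 'iiddq'.
With a single group, `findall` returns only what that group captured — 3 items.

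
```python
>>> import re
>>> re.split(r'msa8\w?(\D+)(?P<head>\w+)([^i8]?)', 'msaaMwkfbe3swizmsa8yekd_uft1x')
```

The pattern matches the literal 'ms', then the literal 'a8', then optionally a word character; then one or more of a non-digit (captured); then one or more of a word character (captured as 'head'); then optionally any character except [i8] (captured).
Matches to split on: at [15:29] → 'msa8yekd_uft1x'.
With a capturing group present, the delimiter's captured portion is kept in the result list.

['msaaMwkfbe3swiz', 'ekd_uft', '1x', '', '']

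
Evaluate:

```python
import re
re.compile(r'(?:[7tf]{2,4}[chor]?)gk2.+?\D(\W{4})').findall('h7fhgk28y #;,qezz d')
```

[' #;,']

With a single group, `findall` returns only what that group captured — 1 item.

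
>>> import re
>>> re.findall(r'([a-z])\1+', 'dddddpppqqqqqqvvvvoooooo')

`\1` has to match the exact text group 1 already captured.
Scanning left to right: at [0:5] match 'ddddd', group 1 = 'd'; at [5:8] match 'ppp', group 1 = 'p'; at [8:14] match 'qqqqqq', group 1 = 'q'; at [14:18] match 'vvvv', group 1 = 'v'; at [18:24] match 'oooooo', group 1 = 'o'.
With a single group, `findall` returns only what that group captured — 5 items.

['d', 'p', 'q', 'v', 'o']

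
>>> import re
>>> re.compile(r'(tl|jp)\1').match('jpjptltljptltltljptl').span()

(0, 4)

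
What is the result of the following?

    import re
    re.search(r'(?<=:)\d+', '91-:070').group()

The lookaround is zero-width — it requires the adjacent text to match without consuming it, so the asserted text isn't part of the match.
The match spans [4:7] → '070'.

'070'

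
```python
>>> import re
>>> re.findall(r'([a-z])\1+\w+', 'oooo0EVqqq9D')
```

['o']

A backreference is literal: `\1` must see the identical characters the first group matched.
Matches: at [0:12] match 'oooo0EVqqq9D', group 1 = 'o'.
One capturing group, so `findall` returns just the captured substring from the one match — 1 in all.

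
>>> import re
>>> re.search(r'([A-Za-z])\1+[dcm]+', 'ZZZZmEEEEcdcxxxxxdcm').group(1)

'Z'

After group 1 captures some text, `\1` only succeeds where that same text appears again.
`re.search` scans for the first position where the pattern succeeds.
The match spans [0:5] → 'ZZZZm'.
Captured: group 1 = 'Z'.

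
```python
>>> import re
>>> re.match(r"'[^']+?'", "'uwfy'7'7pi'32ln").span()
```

(0, 6)

`re.match` won't scan ahead — the pattern has to work from the very first character.
The match spans [0:6] → "'uwfy'".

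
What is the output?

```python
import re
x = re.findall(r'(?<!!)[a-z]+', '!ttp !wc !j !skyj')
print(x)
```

The negative lookaround is zero-width — it rules out positions where the adjacent text would match, without consuming anything.
Scanning left to right: at [2:4] → 'tp'; at [7:8] → 'c'; at [14:17] → 'kyj'.
With no groups in the pattern, `findall` gives back each whole match — 3 here.

['tp', 'c', 'kyj']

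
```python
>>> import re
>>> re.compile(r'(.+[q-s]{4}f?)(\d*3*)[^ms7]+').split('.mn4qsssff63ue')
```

['', '.mn4qsssf', '', '']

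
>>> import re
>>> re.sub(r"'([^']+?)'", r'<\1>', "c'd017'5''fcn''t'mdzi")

"c<d017>5'<fcn><t>mdzi"

`\1` in the replacement pulls in group 1's text for each match.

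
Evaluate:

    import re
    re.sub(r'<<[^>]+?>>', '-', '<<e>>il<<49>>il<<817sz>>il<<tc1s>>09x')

'-il-il-il-09x'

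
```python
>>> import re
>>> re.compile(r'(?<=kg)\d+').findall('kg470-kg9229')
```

The lookaround is zero-width — it requires the adjacent text to match without consuming it, so the asserted text isn't part of the match.
`findall` yields the raw match text (2 of them) because the pattern has no groups.

['470', '9229']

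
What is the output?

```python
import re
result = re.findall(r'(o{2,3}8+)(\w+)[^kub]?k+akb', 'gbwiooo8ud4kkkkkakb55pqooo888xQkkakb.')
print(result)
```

This matches 2 to 3 of the literal 'o', then one or more of the literal '8' (captured); then one or more of a word character (captured); then optionally any character except [kub], then one or more of the literal 'k', then the literal 'akb'.
Walking the string: at [4:36] match 'ooo8ud4kkkkkakb55pqooo888xQkkakb', groups = ('ooo8', 'ud4kkkkkakb55pqooo888xQk').
Multiple groups make `findall` return tuples — one 2-tuple for the one match.

[('ooo8', 'ud4kkkkkakb55pqooo888xQk')]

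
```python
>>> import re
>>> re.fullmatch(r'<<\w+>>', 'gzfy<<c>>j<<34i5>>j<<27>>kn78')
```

None

`re.fullmatch` requires the pattern to consume the entire string.
Here the string isn't matched end-to-end, so the call returns None.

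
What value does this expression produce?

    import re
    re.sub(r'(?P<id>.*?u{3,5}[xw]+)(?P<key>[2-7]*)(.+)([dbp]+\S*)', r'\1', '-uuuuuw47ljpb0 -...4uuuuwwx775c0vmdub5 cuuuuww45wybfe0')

A non-greedy quantifier consumes as few characters as it can — just enough that the remainder of the pattern still matches from where it stops; whatever follows it matches normally.
The replacement refers to a captured group, so each match is rewritten using its own captured text.

'-uuuuuw'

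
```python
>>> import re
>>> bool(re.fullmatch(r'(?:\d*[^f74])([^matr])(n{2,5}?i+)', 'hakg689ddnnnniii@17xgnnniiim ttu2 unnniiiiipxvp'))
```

`re.fullmatch` requires the pattern to consume the entire string.
Here the string isn't matched end-to-end, so the call returns None, and `bool(None)` is False.

False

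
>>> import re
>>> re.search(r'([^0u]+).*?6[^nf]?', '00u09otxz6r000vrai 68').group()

'9otxz6r000vrai 68'

The pattern matches one or more of any character except [0u] (captured); then zero or more of any character (lazy), then a literal '6', then optionally any character except [nf].
The match spans [4:21] → '9otxz6r000vrai 68'.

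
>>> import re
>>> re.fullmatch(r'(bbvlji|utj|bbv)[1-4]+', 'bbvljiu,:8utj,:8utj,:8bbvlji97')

`re.fullmatch` is like wrapping the pattern in `^…$` (in single-line mode).
Here the string isn't matched end-to-end, so the call returns None.

None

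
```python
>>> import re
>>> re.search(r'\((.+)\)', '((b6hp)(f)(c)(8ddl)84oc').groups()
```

('(b6hp)(f)(c)(8ddl',)

`re.search` scans for the first position where the pattern succeeds.
The match spans [0:19] → '((b6hp)(f)(c)(8ddl)'.
Captured: group 1 = '(b6hp)(f)(c)(8ddl'.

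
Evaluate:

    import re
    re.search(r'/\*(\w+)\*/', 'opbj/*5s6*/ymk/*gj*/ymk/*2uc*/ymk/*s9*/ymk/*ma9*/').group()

'/*5s6*/'

`re.search` tries every starting position until one works.
The match spans [4:11] → '/*5s6*/'.
Captured: group 1 = '5s6'.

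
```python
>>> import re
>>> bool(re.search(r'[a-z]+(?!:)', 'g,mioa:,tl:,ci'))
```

Because the assertion is negative and zero-width, positions next to the forbidden text are skipped.
The match spans [0:1] → 'g'.

True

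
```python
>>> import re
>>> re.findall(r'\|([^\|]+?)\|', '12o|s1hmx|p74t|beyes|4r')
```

['s1hmx', 'beyes']

One capturing group, so `findall` returns just the captured substring from each match — 2 in all.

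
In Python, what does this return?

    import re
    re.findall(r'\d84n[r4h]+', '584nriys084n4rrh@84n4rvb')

The pattern matches a digit, then the literal '84n'; then one or more of one of [r4h].
No capturing groups, so `findall` returns the 2 full match strings.

['584nr', '084n4rrh']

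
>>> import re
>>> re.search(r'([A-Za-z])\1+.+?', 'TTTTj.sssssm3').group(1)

'T'

`\1` has to match the exact text group 1 already captured.
Unlike `match`, `search` isn't anchored — it looks for the pattern anywhere in the string.
The match spans [0:5] → 'TTTTj'.
Captured: group 1 = 'T'.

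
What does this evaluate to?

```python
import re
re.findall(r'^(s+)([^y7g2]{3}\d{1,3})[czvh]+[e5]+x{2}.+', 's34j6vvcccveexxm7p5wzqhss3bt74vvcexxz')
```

[('s', '34j6')]

Pattern: anchored at the start of the string; then one or more of a literal 's' (captured); then exactly 3 of any character except [y7g2], then 1 to 3 of a digit (captured); then one or more of one of [czvh]; then one or more of one of [e5], then exactly 2 of the literal 'x', then one or more of any character.
With 2 capturing groups, `findall` returns a 2-tuple per match.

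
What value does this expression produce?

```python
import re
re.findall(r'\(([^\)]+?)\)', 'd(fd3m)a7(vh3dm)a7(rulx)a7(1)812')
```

With a single group, `findall` returns only what that group captured — 4 items.

['fd3m', 'vh3dm', 'rulx', '1']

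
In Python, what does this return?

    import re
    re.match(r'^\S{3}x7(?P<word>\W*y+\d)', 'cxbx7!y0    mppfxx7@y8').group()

This matches anchored at the start of the string; then exactly 3 of a non-whitespace character, then the literal 'x7'; then zero or more of a non-word character, then one or more of the literal 'y', then a digit (captured as 'word').
With `match`, the pattern is implicitly anchored at the beginning.
The match spans [0:8] → 'cxbx7!y0'.
Captured: group 1 = '!y0'.

'cxbx7!y0'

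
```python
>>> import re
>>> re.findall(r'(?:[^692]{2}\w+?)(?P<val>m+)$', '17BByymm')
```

The `?` after the quantifier makes it lazy — it takes as little as possible before letting the rest of the pattern try.
With a single group, `findall` returns only what that group captured — 1 item.

['mm']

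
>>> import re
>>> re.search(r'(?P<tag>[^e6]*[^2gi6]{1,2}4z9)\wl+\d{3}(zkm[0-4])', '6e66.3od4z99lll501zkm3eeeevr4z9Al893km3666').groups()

('.3od4z9', 'zkm3')

Pattern: zero or more of any character except [e6], then 1 to 2 of any character except [2gi6], then the literal '4z9' (captured as 'tag'); then a word character, then one or more of a literal 'l', then exactly 3 of a digit; then the literal 'zkm', then a character in [0-4] (captured).
`search` walks the string left to right and returns the first match it finds.
The match spans [4:22] → '.3od4z99lll501zkm3'.
Captured: group 1 = '.3od4z9', group 2 = 'zkm3'.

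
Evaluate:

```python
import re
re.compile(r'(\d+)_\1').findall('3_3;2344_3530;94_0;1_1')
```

['3', '1']

The backreference `\1` re-matches whatever the first group consumed, character for character.
Matches: at [0:3] match '3_3', group 1 = '3'; at [19:22] match '1_1', group 1 = '1'.
One capturing group, so `findall` returns just the captured substring from each match — 2 in all.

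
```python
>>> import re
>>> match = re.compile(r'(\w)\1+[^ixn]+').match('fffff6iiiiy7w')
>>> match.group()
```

`\1` has to match the exact text group 1 already captured.
`re.match` won't scan ahead — the pattern has to work from the very first character.
The match spans [0:6] → 'fffff6'.
Captured: group 1 = 'f'.

'fffff6'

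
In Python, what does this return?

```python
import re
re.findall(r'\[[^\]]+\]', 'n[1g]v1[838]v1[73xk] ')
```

['[1g]', '[838]', '[73xk]']

Matches: at [1:5] → '[1g]'; at [7:12] → '[838]'; at [14:20] → '[73xk]'.
Since nothing is captured, `findall` lists the 3 matched substrings directly.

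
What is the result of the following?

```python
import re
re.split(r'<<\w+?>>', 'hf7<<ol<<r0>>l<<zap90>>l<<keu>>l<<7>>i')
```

['hf7<<ol', 'l', 'l', 'l', 'i']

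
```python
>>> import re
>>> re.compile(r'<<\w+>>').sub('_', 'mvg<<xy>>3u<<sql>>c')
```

Matches: at [3:9] → '<<xy>>'; at [11:18] → '<<sql>>'.
Every occurrence is swapped for '_'.

'mvg_3u_c'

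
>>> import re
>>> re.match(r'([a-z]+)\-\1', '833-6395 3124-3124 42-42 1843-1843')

None

A backreference is literal: `\1` must see the identical characters the first group matched.
`re.match` only tries the pattern at the start of the string.
Here the pattern fails at index 0, so the call returns None.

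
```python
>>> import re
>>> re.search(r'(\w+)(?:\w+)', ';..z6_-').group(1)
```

The pattern matches one or more of a word character (captured); then one or more of a word character (non-capturing group).
`re.search` scans for the first position where the pattern succeeds.
The match spans [3:6] → 'z6_'.
Captured: group 1 = 'z6'.

'z6'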